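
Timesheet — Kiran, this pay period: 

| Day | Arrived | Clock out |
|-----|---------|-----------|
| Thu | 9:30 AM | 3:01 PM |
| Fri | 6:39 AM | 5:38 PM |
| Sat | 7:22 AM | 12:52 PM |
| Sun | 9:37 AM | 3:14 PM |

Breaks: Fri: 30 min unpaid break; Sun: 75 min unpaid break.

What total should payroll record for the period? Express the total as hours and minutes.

25 h 52 min

Thu: 9:30 AM–3:01 PM = 5 h 31 min
Fri: 6:39 AM–5:38 PM = 10 h 59 min; less 30 min break → 10 h 29 min
Sat: 7:22 AM–12:52 PM = 5 h 30 min
Sun: 9:37 AM–3:14 PM = 5 h 37 min; less 75 min break → 4 h 22 min
Total: 5 h 31 min + 10 h 29 min + 5 h 30 min + 4 h 22 min = 25 h 52 min.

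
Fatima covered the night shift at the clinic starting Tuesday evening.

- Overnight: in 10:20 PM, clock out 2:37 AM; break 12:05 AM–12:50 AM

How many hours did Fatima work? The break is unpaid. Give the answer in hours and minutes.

Overnight: 10:20 PM → midnight = 1 h 40 min; midnight → 2:37 AM = 2 h 37 min; span 4 h 17 min; less 45 min break → 3 h 32 min

3 h 32 min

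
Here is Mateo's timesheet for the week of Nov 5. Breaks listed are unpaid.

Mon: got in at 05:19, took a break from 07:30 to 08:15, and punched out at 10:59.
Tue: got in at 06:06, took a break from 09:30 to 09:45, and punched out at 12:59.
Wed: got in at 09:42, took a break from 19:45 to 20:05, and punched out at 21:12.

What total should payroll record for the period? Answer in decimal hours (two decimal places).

Mon: 05:19–10:59 = 5 h 40 min; less 45 min break → 4 h 55 min
Tue: 06:06–12:59 = 6 h 53 min; less 15 min break → 6 h 38 min
Wed: 09:42–21:12 = 11 h 30 min; less 20 min break → 11 h 10 min
Total: 4 h 55 min + 6 h 38 min + 11 h 10 min = 22 h 43 min.

22.72 hours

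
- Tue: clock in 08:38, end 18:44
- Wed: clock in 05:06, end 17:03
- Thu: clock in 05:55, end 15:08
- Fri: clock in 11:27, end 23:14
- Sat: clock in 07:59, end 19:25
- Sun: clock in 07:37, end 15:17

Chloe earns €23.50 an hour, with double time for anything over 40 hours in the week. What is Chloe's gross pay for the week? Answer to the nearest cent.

Tue: 08:38–18:44 = 10 h 6 min
Wed: 05:06–17:03 = 11 h 57 min
Thu: 05:55–15:08 = 9 h 13 min
Fri: 11:27–23:14 = 11 h 47 min
Sat: 07:59–19:25 = 11 h 26 min
Sun: 07:37–15:17 = 7 h 40 min
Total worked: 62 h 9 min = 3729 min.
Regular 40 h 0 min = 2400 min at €23.50/h; overtime 22 h 9 min = 1329 min at €47.00/h.
Pay = (2400 × €23.50 + 1329 × €47.00) ÷ 60 = €1981.05.

€1981.05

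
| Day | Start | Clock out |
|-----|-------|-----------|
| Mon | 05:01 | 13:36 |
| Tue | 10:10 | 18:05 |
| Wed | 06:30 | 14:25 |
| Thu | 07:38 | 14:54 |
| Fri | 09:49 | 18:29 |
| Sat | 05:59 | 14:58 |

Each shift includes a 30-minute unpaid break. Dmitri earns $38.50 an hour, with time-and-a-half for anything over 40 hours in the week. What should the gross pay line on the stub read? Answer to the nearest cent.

Mon: 05:01–13:36 = 8 h 35 min; less 30 min break → 8 h 5 min
Tue: 10:10–18:05 = 7 h 55 min; less 30 min break → 7 h 25 min
Wed: 06:30–14:25 = 7 h 55 min; less 30 min break → 7 h 25 min
Thu: 07:38–14:54 = 7 h 16 min; less 30 min break → 6 h 46 min
Fri: 09:49–18:29 = 8 h 40 min; less 30 min break → 8 h 10 min
Sat: 05:59–14:58 = 8 h 59 min; less 30 min break → 8 h 29 min
Total worked: 46 h 20 min = 2780 min.
Regular 40 h 0 min = 2400 min at $38.50/h; overtime 6 h 20 min = 380 min at $57.75/h.
Pay = (2400 × $38.50 + 380 × $57.75) ÷ 60 = $1905.75.

$1905.75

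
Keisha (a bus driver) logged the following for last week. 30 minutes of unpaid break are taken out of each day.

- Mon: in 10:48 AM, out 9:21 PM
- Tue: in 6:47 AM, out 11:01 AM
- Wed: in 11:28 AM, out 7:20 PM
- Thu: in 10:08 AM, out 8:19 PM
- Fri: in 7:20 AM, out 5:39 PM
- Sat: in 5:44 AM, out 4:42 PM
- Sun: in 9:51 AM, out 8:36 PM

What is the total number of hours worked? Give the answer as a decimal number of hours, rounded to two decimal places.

61.37 hours

Mon: 10:48 AM–9:21 PM = 10 h 33 min; less 30 min break → 10 h 3 min
Tue: 6:47 AM–11:01 AM = 4 h 14 min; less 30 min break → 3 h 44 min
Wed: 11:28 AM–7:20 PM = 7 h 52 min; less 30 min break → 7 h 22 min
Thu: 10:08 AM–8:19 PM = 10 h 11 min; less 30 min break → 9 h 41 min
Fri: 7:20 AM–5:39 PM = 10 h 19 min; less 30 min break → 9 h 49 min
Sat: 5:44 AM–4:42 PM = 10 h 58 min; less 30 min break → 10 h 28 min
Sun: 9:51 AM–8:36 PM = 10 h 45 min; less 30 min break → 10 h 15 min
Total: 10 h 3 min + 3 h 44 min + 7 h 22 min + 9 h 41 min + 9 h 49 min + 10 h 28 min + 10 h 15 min = 61 h 22 min.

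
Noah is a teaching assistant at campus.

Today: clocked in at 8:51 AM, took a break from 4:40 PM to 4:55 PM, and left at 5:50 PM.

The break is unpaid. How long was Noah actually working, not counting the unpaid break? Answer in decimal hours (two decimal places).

Today: 8:51 AM–5:50 PM = 8 h 59 min; less 15 min break → 8 h 44 min

8.73 hours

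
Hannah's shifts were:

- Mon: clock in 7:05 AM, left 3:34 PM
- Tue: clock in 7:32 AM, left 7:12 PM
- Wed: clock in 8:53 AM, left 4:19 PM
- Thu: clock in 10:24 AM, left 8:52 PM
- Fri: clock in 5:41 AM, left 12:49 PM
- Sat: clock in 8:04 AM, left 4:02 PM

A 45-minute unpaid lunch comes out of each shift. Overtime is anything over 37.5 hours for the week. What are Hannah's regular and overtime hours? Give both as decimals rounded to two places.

Regular 37.50 hours, overtime 11.15 hours

Mon: 7:05 AM–3:34 PM = 8 h 29 min; less 45 min break → 7 h 44 min
Tue: 7:32 AM–7:12 PM = 11 h 40 min; less 45 min break → 10 h 55 min
Wed: 8:53 AM–4:19 PM = 7 h 26 min; less 45 min break → 6 h 41 min
Thu: 10:24 AM–8:52 PM = 10 h 28 min; less 45 min break → 9 h 43 min
Fri: 5:41 AM–12:49 PM = 7 h 8 min; less 45 min break → 6 h 23 min
Sat: 8:04 AM–4:02 PM = 7 h 58 min; less 45 min break → 7 h 13 min
Total worked: 48 h 39 min = 48.65 h.
Threshold 37.5 h → overtime 11 h 9 min, regular 37 h 30 min.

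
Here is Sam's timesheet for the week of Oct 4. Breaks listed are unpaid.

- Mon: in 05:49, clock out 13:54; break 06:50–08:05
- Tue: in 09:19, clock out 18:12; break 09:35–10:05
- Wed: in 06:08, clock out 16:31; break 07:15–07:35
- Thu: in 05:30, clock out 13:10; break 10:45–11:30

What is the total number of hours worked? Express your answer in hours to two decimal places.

32.18 hours

Mon: 05:49–13:54 = 8 h 5 min; less 75 min break → 6 h 50 min
Tue: 09:19–18:12 = 8 h 53 min; less 30 min break → 8 h 23 min
Wed: 06:08–16:31 = 10 h 23 min; less 20 min break → 10 h 3 min
Thu: 05:30–13:10 = 7 h 40 min; less 45 min break → 6 h 55 min
Total: 6 h 50 min + 8 h 23 min + 10 h 3 min + 6 h 55 min = 32 h 11 min.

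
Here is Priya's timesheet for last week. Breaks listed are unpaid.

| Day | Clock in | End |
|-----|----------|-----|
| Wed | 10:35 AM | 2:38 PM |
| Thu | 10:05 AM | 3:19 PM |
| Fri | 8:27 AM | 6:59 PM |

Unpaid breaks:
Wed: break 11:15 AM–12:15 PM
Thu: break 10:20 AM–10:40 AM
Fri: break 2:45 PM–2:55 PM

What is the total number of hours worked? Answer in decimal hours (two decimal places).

18.32 hours

Wed: 10:35 AM–2:38 PM = 4 h 3 min; less 60 min break → 3 h 3 min
Thu: 10:05 AM–3:19 PM = 5 h 14 min; less 20 min break → 4 h 54 min
Fri: 8:27 AM–6:59 PM = 10 h 32 min; less 10 min break → 10 h 22 min
Total: 3 h 3 min + 4 h 54 min + 10 h 22 min = 18 h 19 min.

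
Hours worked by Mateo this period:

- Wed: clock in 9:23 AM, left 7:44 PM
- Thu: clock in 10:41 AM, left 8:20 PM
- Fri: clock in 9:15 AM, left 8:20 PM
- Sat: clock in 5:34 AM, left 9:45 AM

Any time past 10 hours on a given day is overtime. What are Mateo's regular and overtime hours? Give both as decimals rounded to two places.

Regular 33.83 hours, overtime 1.43 hours

Wed: 9:23 AM–7:44 PM = 10 h 21 min
Thu: 10:41 AM–8:20 PM = 9 h 39 min
Fri: 9:15 AM–8:20 PM = 11 h 5 min
Sat: 5:34 AM–9:45 AM = 4 h 11 min
Wed reg 10 h 0 min / OT 0 h 21 min; Thu reg 9 h 39 min / OT 0 h 0 min; Fri reg 10 h 0 min / OT 1 h 5 min; Sat reg 4 h 11 min / OT 0 h 0 min.
Totals: regular 33 h 50 min, overtime 1 h 26 min.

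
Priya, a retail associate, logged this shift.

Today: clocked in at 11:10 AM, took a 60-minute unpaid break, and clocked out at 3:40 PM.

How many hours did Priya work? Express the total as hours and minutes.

3 h 30 min

Today: 11:10 AM–3:40 PM = 4 h 30 min; less 60 min break → 3 h 30 min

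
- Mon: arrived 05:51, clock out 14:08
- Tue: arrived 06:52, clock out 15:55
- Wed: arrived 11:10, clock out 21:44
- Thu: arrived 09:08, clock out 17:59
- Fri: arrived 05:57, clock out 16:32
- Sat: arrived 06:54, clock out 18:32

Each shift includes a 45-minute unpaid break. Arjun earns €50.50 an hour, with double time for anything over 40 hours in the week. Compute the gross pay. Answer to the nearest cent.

Mon: 05:51–14:08 = 8 h 17 min; less 45 min break → 7 h 32 min
Tue: 06:52–15:55 = 9 h 3 min; less 45 min break → 8 h 18 min
Wed: 11:10–21:44 = 10 h 34 min; less 45 min break → 9 h 49 min
Thu: 09:08–17:59 = 8 h 51 min; less 45 min break → 8 h 6 min
Fri: 05:57–16:32 = 10 h 35 min; less 45 min break → 9 h 50 min
Sat: 06:54–18:32 = 11 h 38 min; less 45 min break → 10 h 53 min
Total worked: 54 h 28 min = 3268 min.
Regular 40 h 0 min = 2400 min at €50.50/h; overtime 14 h 28 min = 868 min at €101.00/h.
Pay = (2400 × €50.50 + 868 × €101.00) ÷ 60 = €3481.13.

€3481.13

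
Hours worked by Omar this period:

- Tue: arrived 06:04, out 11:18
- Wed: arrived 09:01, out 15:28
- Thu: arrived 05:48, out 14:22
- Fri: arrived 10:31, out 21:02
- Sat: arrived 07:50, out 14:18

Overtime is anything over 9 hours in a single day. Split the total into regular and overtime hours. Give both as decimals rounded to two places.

Tue: 06:04–11:18 = 5 h 14 min
Wed: 09:01–15:28 = 6 h 27 min
Thu: 05:48–14:22 = 8 h 34 min
Fri: 10:31–21:02 = 10 h 31 min
Sat: 07:50–14:18 = 6 h 28 min
Tue reg 5 h 14 min / OT 0 h 0 min; Wed reg 6 h 27 min / OT 0 h 0 min; Thu reg 8 h 34 min / OT 0 h 0 min; Fri reg 9 h 0 min / OT 1 h 31 min; Sat reg 6 h 28 min / OT 0 h 0 min.
Totals: regular 35 h 43 min, overtime 1 h 31 min.

Regular 35.72 hours, overtime 1.52 hours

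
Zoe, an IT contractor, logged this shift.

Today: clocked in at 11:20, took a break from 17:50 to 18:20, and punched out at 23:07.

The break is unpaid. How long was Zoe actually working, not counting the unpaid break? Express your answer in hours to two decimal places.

Today: 11:20–23:07 = 11 h 47 min; less 30 min break → 11 h 17 min

11.28 hours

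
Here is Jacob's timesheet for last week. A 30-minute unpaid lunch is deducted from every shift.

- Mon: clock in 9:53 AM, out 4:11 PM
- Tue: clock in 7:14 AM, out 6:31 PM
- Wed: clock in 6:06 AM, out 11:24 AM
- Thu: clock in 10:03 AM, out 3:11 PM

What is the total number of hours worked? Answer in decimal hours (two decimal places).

Mon: 9:53 AM–4:11 PM = 6 h 18 min; less 30 min break → 5 h 48 min
Tue: 7:14 AM–6:31 PM = 11 h 17 min; less 30 min break → 10 h 47 min
Wed: 6:06 AM–11:24 AM = 5 h 18 min; less 30 min break → 4 h 48 min
Thu: 10:03 AM–3:11 PM = 5 h 8 min; less 30 min break → 4 h 38 min
Total: 5 h 48 min + 10 h 47 min + 4 h 48 min + 4 h 38 min = 26 h 1 min.

26.02 hours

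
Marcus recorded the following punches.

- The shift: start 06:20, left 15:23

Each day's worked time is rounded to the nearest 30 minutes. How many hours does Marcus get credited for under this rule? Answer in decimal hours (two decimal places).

The shift: 06:20–15:23 = 9 h 3 min → rounds to 9 h 0 min

9.00 hours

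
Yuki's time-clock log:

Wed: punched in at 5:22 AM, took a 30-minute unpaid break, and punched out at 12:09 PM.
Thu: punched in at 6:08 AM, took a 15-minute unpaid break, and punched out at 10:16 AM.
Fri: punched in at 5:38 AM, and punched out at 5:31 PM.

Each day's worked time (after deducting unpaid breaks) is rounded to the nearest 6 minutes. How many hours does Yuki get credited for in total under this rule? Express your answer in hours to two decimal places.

Wed: 5:22 AM–12:09 PM = 6 h 47 min − 30 min = 6 h 17 min → rounds to 6 h 18 min
Thu: 6:08 AM–10:16 AM = 4 h 8 min − 15 min = 3 h 53 min → rounds to 3 h 54 min
Fri: 5:38 AM–5:31 PM = 11 h 53 min → rounds to 11 h 54 min
Total credited: 22 h 6 min.

22.10 hours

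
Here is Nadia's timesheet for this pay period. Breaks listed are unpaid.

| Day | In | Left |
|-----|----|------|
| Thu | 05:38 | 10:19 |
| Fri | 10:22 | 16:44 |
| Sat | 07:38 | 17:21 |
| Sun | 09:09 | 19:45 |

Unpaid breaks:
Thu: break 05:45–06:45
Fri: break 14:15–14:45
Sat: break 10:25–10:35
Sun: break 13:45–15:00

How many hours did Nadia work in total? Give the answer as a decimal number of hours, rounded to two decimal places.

28.45 hours

Thu: 05:38–10:19 = 4 h 41 min; less 60 min break → 3 h 41 min
Fri: 10:22–16:44 = 6 h 22 min; less 30 min break → 5 h 52 min
Sat: 07:38–17:21 = 9 h 43 min; less 10 min break → 9 h 33 min
Sun: 09:09–19:45 = 10 h 36 min; less 75 min break → 9 h 21 min
Total: 3 h 41 min + 5 h 52 min + 9 h 33 min + 9 h 21 min = 28 h 27 min.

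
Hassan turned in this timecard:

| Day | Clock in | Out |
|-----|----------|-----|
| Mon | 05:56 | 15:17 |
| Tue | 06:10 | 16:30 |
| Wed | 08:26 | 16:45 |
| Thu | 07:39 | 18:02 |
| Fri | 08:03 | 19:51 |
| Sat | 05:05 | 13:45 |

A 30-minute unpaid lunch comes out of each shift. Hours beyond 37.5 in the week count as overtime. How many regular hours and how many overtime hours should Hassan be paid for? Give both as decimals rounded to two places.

Mon: 05:56–15:17 = 9 h 21 min; less 30 min break → 8 h 51 min
Tue: 06:10–16:30 = 10 h 20 min; less 30 min break → 9 h 50 min
Wed: 08:26–16:45 = 8 h 19 min; less 30 min break → 7 h 49 min
Thu: 07:39–18:02 = 10 h 23 min; less 30 min break → 9 h 53 min
Fri: 08:03–19:51 = 11 h 48 min; less 30 min break → 11 h 18 min
Sat: 05:05–13:45 = 8 h 40 min; less 30 min break → 8 h 10 min
Total worked: 55 h 51 min = 55.85 h.
Threshold 37.5 h → overtime 18 h 21 min, regular 37 h 30 min.

Regular 37.50 hours, overtime 18.35 hours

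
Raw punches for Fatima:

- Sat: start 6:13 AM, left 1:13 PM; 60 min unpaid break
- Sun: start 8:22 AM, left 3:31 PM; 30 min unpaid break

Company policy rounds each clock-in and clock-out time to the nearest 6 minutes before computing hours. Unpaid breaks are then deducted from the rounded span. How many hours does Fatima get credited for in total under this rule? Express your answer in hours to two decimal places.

12.60 hours

Sat: in 6:13 AM→6:12 AM, out 1:13 PM→1:12 PM; 7 h 0 min − 60 min = 6 h 0 min
Sun: in 8:22 AM→8:24 AM, out 3:31 PM→3:30 PM; 7 h 6 min − 30 min = 6 h 36 min
Total credited: 12 h 36 min.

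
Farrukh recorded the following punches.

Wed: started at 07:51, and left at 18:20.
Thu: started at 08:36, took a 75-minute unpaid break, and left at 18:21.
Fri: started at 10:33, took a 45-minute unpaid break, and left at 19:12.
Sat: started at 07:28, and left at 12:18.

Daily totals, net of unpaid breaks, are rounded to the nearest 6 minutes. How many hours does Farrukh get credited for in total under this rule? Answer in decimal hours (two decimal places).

31.70 hours

Wed: 07:51–18:20 = 10 h 29 min → rounds to 10 h 30 min
Thu: 08:36–18:21 = 9 h 45 min − 75 min = 8 h 30 min → rounds to 8 h 30 min
Fri: 10:33–19:12 = 8 h 39 min − 45 min = 7 h 54 min → rounds to 7 h 54 min
Sat: 07:28–12:18 = 4 h 50 min → rounds to 4 h 48 min
Total credited: 31 h 42 min.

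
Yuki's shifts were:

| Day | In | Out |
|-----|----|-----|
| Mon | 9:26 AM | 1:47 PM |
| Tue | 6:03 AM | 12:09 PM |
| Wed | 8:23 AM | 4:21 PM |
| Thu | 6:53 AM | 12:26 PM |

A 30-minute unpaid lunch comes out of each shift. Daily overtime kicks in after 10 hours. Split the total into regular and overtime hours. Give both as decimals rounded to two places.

Regular 21.97 hours, overtime 0.00 hours

Mon: 9:26 AM–1:47 PM = 4 h 21 min; less 30 min break → 3 h 51 min
Tue: 6:03 AM–12:09 PM = 6 h 6 min; less 30 min break → 5 h 36 min
Wed: 8:23 AM–4:21 PM = 7 h 58 min; less 30 min break → 7 h 28 min
Thu: 6:53 AM–12:26 PM = 5 h 33 min; less 30 min break → 5 h 3 min
Mon reg 3 h 51 min / OT 0 h 0 min; Tue reg 5 h 36 min / OT 0 h 0 min; Wed reg 7 h 28 min / OT 0 h 0 min; Thu reg 5 h 3 min / OT 0 h 0 min.
Totals: regular 21 h 58 min, overtime 0 h 0 min.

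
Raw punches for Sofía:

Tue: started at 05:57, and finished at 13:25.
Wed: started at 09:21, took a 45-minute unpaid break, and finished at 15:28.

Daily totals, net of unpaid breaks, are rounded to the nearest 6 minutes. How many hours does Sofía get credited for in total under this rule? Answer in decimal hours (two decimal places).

12.90 hours

Tue: 05:57–13:25 = 7 h 28 min → rounds to 7 h 30 min
Wed: 09:21–15:28 = 6 h 7 min − 45 min = 5 h 22 min → rounds to 5 h 24 min
Total credited: 12 h 54 min.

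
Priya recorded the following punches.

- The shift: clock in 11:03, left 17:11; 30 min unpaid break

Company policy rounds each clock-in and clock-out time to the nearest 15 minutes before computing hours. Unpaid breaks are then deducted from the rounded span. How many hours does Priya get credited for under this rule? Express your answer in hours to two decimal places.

5.75 hours

The shift: in 11:03→11:00, out 17:11→17:15; 6 h 15 min − 30 min = 5 h 45 min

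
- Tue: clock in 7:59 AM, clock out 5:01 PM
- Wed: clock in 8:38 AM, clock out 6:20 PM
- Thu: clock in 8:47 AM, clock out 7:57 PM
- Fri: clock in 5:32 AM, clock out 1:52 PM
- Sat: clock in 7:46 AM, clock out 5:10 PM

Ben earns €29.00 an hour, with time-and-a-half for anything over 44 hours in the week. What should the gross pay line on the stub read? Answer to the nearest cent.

Tue: 7:59 AM–5:01 PM = 9 h 2 min
Wed: 8:38 AM–6:20 PM = 9 h 42 min
Thu: 8:47 AM–7:57 PM = 11 h 10 min
Fri: 5:32 AM–1:52 PM = 8 h 20 min
Sat: 7:46 AM–5:10 PM = 9 h 24 min
Total worked: 47 h 38 min = 2858 min.
Regular 44 h 0 min = 2640 min at €29.00/h; overtime 3 h 38 min = 218 min at €43.50/h.
Pay = (2640 × €29.00 + 218 × €43.50) ÷ 60 = €1434.05.

€1434.05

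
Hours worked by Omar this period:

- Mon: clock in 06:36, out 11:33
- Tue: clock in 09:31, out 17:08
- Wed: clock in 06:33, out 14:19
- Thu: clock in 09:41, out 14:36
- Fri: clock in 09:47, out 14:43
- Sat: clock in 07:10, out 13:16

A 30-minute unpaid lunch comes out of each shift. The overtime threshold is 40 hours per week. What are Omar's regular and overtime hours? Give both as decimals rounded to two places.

Mon: 06:36–11:33 = 4 h 57 min; less 30 min break → 4 h 27 min
Tue: 09:31–17:08 = 7 h 37 min; less 30 min break → 7 h 7 min
Wed: 06:33–14:19 = 7 h 46 min; less 30 min break → 7 h 16 min
Thu: 09:41–14:36 = 4 h 55 min; less 30 min break → 4 h 25 min
Fri: 09:47–14:43 = 4 h 56 min; less 30 min break → 4 h 26 min
Sat: 07:10–13:16 = 6 h 6 min; less 30 min break → 5 h 36 min
Total worked: 33 h 17 min = 33.28 h.
Threshold 40 h → overtime 0 h 0 min, regular 33 h 17 min.

Regular 33.28 hours, overtime 0.00 hours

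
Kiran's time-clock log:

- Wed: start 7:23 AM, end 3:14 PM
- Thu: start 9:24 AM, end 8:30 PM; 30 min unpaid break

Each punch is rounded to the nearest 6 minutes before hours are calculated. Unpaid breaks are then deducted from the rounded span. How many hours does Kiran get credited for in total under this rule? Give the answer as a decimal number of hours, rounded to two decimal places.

Wed: in 7:23 AM→7:24 AM, out 3:14 PM→3:12 PM; 7 h 48 min
Thu: in 9:24 AM→9:24 AM, out 8:30 PM→8:30 PM; 11 h 6 min − 30 min = 10 h 36 min
Total credited: 18 h 24 min.

18.40 hours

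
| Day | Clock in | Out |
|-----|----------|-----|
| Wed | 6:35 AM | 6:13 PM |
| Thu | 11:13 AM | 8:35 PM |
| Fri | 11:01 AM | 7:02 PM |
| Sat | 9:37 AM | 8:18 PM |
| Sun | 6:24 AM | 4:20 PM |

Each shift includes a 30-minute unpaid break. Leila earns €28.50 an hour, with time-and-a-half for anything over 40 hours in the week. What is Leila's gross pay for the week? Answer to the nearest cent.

€1444.95

Wed: 6:35 AM–6:13 PM = 11 h 38 min; less 30 min break → 11 h 8 min
Thu: 11:13 AM–8:35 PM = 9 h 22 min; less 30 min break → 8 h 52 min
Fri: 11:01 AM–7:02 PM = 8 h 1 min; less 30 min break → 7 h 31 min
Sat: 9:37 AM–8:18 PM = 10 h 41 min; less 30 min break → 10 h 11 min
Sun: 6:24 AM–4:20 PM = 9 h 56 min; less 30 min break → 9 h 26 min
Total worked: 47 h 8 min = 2828 min.
Regular 40 h 0 min = 2400 min at €28.50/h; overtime 7 h 8 min = 428 min at €42.75/h.
Pay = (2400 × €28.50 + 428 × €42.75) ÷ 60 = €1444.95.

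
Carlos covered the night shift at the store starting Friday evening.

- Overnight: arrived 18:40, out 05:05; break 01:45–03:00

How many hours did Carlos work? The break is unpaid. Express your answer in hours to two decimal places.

Overnight: 18:40 → midnight = 5 h 20 min; midnight → 05:05 = 5 h 5 min; span 10 h 25 min; less 75 min break → 9 h 10 min

9.17 hours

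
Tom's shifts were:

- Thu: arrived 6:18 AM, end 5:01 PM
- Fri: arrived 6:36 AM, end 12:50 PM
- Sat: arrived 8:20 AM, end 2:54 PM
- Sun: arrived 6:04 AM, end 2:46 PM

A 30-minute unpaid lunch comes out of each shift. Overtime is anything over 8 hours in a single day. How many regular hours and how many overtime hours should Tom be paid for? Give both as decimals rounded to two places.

Thu: 6:18 AM–5:01 PM = 10 h 43 min; less 30 min break → 10 h 13 min
Fri: 6:36 AM–12:50 PM = 6 h 14 min; less 30 min break → 5 h 44 min
Sat: 8:20 AM–2:54 PM = 6 h 34 min; less 30 min break → 6 h 4 min
Sun: 6:04 AM–2:46 PM = 8 h 42 min; less 30 min break → 8 h 12 min
Thu reg 8 h 0 min / OT 2 h 13 min; Fri reg 5 h 44 min / OT 0 h 0 min; Sat reg 6 h 4 min / OT 0 h 0 min; Sun reg 8 h 0 min / OT 0 h 12 min.
Totals: regular 27 h 48 min, overtime 2 h 25 min.

Regular 27.80 hours, overtime 2.42 hours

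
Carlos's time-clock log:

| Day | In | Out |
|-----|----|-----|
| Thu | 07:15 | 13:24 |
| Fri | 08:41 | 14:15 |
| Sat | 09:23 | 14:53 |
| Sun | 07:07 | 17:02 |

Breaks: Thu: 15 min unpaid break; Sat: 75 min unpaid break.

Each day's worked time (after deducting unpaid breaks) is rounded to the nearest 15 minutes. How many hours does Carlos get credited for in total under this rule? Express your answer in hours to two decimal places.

Thu: 07:15–13:24 = 6 h 9 min − 15 min = 5 h 54 min → rounds to 6 h 0 min
Fri: 08:41–14:15 = 5 h 34 min → rounds to 5 h 30 min
Sat: 09:23–14:53 = 5 h 30 min − 75 min = 4 h 15 min → rounds to 4 h 15 min
Sun: 07:07–17:02 = 9 h 55 min → rounds to 10 h 0 min
Total credited: 25 h 45 min.

25.75 hours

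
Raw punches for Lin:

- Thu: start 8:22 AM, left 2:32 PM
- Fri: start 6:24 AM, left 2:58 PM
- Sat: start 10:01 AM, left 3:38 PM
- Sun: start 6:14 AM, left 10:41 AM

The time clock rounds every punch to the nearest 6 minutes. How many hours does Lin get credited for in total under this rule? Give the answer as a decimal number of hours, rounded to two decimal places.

Thu: in 8:22 AM→8:24 AM, out 2:32 PM→2:30 PM; 6 h 6 min
Fri: in 6:24 AM→6:24 AM, out 2:58 PM→3:00 PM; 8 h 36 min
Sat: in 10:01 AM→10:00 AM, out 3:38 PM→3:36 PM; 5 h 36 min
Sun: in 6:14 AM→6:12 AM, out 10:41 AM→10:42 AM; 4 h 30 min
Total credited: 24 h 48 min.

24.80 hours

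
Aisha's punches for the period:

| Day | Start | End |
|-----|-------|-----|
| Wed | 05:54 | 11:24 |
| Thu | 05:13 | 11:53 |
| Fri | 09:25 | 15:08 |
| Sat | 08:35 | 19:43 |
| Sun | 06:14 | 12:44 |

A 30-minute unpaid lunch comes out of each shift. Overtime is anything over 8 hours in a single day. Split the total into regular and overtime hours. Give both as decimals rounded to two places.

Regular 30.38 hours, overtime 2.63 hours

Wed: 05:54–11:24 = 5 h 30 min; less 30 min break → 5 h 0 min
Thu: 05:13–11:53 = 6 h 40 min; less 30 min break → 6 h 10 min
Fri: 09:25–15:08 = 5 h 43 min; less 30 min break → 5 h 13 min
Sat: 08:35–19:43 = 11 h 8 min; less 30 min break → 10 h 38 min
Sun: 06:14–12:44 = 6 h 30 min; less 30 min break → 6 h 0 min
Wed reg 5 h 0 min / OT 0 h 0 min; Thu reg 6 h 10 min / OT 0 h 0 min; Fri reg 5 h 13 min / OT 0 h 0 min; Sat reg 8 h 0 min / OT 2 h 38 min; Sun reg 6 h 0 min / OT 0 h 0 min.
Totals: regular 30 h 23 min, overtime 2 h 38 min.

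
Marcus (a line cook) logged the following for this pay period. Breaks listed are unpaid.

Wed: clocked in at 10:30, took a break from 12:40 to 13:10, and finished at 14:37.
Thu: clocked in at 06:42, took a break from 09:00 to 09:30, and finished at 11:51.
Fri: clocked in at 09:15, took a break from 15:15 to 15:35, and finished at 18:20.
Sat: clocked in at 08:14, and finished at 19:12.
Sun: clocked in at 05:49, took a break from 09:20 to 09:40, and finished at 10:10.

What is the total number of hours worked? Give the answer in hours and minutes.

Wed: 10:30–14:37 = 4 h 7 min; less 30 min break → 3 h 37 min
Thu: 06:42–11:51 = 5 h 9 min; less 30 min break → 4 h 39 min
Fri: 09:15–18:20 = 9 h 5 min; less 20 min break → 8 h 45 min
Sat: 08:14–19:12 = 10 h 58 min
Sun: 05:49–10:10 = 4 h 21 min; less 20 min break → 4 h 1 min
Total: 3 h 37 min + 4 h 39 min + 8 h 45 min + 10 h 58 min + 4 h 1 min = 32 h 0 min.

32 h 0 min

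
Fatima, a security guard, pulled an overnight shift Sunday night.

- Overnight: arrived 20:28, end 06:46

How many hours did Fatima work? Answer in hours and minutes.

10 h 18 min

Overnight: 20:28 → midnight = 3 h 32 min; midnight → 06:46 = 6 h 46 min; span 10 h 18 min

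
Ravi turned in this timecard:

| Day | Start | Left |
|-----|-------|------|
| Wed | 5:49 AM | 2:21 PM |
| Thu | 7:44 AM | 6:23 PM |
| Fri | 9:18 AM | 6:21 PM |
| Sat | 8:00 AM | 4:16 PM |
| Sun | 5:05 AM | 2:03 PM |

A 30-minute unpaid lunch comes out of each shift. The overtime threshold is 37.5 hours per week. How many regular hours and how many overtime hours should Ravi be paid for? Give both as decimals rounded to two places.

Wed: 5:49 AM–2:21 PM = 8 h 32 min; less 30 min break → 8 h 2 min
Thu: 7:44 AM–6:23 PM = 10 h 39 min; less 30 min break → 10 h 9 min
Fri: 9:18 AM–6:21 PM = 9 h 3 min; less 30 min break → 8 h 33 min
Sat: 8:00 AM–4:16 PM = 8 h 16 min; less 30 min break → 7 h 46 min
Sun: 5:05 AM–2:03 PM = 8 h 58 min; less 30 min break → 8 h 28 min
Total worked: 42 h 58 min = 42.97 h.
Threshold 37.5 h → overtime 5 h 28 min, regular 37 h 30 min.

Regular 37.50 hours, overtime 5.47 hours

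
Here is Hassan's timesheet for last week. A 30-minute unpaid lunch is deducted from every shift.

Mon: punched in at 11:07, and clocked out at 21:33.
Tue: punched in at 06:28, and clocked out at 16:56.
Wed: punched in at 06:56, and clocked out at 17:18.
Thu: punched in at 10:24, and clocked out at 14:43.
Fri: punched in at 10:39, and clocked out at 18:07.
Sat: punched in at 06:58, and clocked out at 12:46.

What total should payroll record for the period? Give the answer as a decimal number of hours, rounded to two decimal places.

Mon: 11:07–21:33 = 10 h 26 min; less 30 min break → 9 h 56 min
Tue: 06:28–16:56 = 10 h 28 min; less 30 min break → 9 h 58 min
Wed: 06:56–17:18 = 10 h 22 min; less 30 min break → 9 h 52 min
Thu: 10:24–14:43 = 4 h 19 min; less 30 min break → 3 h 49 min
Fri: 10:39–18:07 = 7 h 28 min; less 30 min break → 6 h 58 min
Sat: 06:58–12:46 = 5 h 48 min; less 30 min break → 5 h 18 min
Total: 9 h 56 min + 9 h 58 min + 9 h 52 min + 3 h 49 min + 6 h 58 min + 5 h 18 min = 45 h 51 min.

45.85 hours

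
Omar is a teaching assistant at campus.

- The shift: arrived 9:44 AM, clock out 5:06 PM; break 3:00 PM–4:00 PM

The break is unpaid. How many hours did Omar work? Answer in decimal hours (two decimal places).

The shift: 9:44 AM–5:06 PM = 7 h 22 min; less 60 min break → 6 h 22 min

6.37 hours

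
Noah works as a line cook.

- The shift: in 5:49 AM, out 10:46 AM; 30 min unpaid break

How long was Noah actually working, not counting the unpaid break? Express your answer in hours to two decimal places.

4.45 hours

The shift: 5:49 AM–10:46 AM = 4 h 57 min; less 30 min break → 4 h 27 min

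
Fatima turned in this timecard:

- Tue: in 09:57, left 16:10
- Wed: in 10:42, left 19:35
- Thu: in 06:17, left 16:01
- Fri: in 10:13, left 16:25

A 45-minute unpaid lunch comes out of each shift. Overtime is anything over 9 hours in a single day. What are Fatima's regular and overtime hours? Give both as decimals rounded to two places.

Tue: 09:57–16:10 = 6 h 13 min; less 45 min break → 5 h 28 min
Wed: 10:42–19:35 = 8 h 53 min; less 45 min break → 8 h 8 min
Thu: 06:17–16:01 = 9 h 44 min; less 45 min break → 8 h 59 min
Fri: 10:13–16:25 = 6 h 12 min; less 45 min break → 5 h 27 min
Tue reg 5 h 28 min / OT 0 h 0 min; Wed reg 8 h 8 min / OT 0 h 0 min; Thu reg 8 h 59 min / OT 0 h 0 min; Fri reg 5 h 27 min / OT 0 h 0 min.
Totals: regular 28 h 2 min, overtime 0 h 0 min.

Regular 28.03 hours, overtime 0.00 hours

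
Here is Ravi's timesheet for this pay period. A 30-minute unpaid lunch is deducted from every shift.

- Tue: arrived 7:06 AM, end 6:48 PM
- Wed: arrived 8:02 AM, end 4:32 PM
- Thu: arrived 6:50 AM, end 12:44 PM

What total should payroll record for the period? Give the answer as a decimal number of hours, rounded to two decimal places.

Tue: 7:06 AM–6:48 PM = 11 h 42 min; less 30 min break → 11 h 12 min
Wed: 8:02 AM–4:32 PM = 8 h 30 min; less 30 min break → 8 h 0 min
Thu: 6:50 AM–12:44 PM = 5 h 54 min; less 30 min break → 5 h 24 min
Total: 11 h 12 min + 8 h 0 min + 5 h 24 min = 24 h 36 min.

24.60 hours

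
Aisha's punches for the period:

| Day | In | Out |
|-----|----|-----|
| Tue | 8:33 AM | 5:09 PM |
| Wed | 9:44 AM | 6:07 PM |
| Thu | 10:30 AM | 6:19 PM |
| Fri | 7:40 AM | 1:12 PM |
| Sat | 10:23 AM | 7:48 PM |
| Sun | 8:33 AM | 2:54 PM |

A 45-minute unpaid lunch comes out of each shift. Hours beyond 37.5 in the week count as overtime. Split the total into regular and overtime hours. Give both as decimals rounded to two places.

Regular 37.50 hours, overtime 4.10 hours

Tue: 8:33 AM–5:09 PM = 8 h 36 min; less 45 min break → 7 h 51 min
Wed: 9:44 AM–6:07 PM = 8 h 23 min; less 45 min break → 7 h 38 min
Thu: 10:30 AM–6:19 PM = 7 h 49 min; less 45 min break → 7 h 4 min
Fri: 7:40 AM–1:12 PM = 5 h 32 min; less 45 min break → 4 h 47 min
Sat: 10:23 AM–7:48 PM = 9 h 25 min; less 45 min break → 8 h 40 min
Sun: 8:33 AM–2:54 PM = 6 h 21 min; less 45 min break → 5 h 36 min
Total worked: 41 h 36 min = 41.60 h.
Threshold 37.5 h → overtime 4 h 6 min, regular 37 h 30 min.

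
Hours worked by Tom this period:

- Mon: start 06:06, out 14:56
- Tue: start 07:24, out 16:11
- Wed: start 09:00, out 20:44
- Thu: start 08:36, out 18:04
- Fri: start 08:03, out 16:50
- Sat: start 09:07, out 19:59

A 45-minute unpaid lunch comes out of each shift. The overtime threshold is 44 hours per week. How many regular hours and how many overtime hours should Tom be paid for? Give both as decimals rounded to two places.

Mon: 06:06–14:56 = 8 h 50 min; less 45 min break → 8 h 5 min
Tue: 07:24–16:11 = 8 h 47 min; less 45 min break → 8 h 2 min
Wed: 09:00–20:44 = 11 h 44 min; less 45 min break → 10 h 59 min
Thu: 08:36–18:04 = 9 h 28 min; less 45 min break → 8 h 43 min
Fri: 08:03–16:50 = 8 h 47 min; less 45 min break → 8 h 2 min
Sat: 09:07–19:59 = 10 h 52 min; less 45 min break → 10 h 7 min
Total worked: 53 h 58 min = 53.97 h.
Threshold 44 h → overtime 9 h 58 min, regular 44 h 0 min.

Regular 44.00 hours, overtime 9.97 hours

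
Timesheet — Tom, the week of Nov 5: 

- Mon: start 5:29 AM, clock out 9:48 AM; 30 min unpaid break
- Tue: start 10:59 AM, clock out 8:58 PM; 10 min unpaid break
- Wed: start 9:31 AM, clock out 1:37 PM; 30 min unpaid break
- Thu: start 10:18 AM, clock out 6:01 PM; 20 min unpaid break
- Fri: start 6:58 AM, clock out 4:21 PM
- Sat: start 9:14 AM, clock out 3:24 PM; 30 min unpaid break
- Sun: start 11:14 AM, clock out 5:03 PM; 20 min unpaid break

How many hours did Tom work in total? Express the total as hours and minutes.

45 h 9 min

Mon: 5:29 AM–9:48 AM = 4 h 19 min; less 30 min break → 3 h 49 min
Tue: 10:59 AM–8:58 PM = 9 h 59 min; less 10 min break → 9 h 49 min
Wed: 9:31 AM–1:37 PM = 4 h 6 min; less 30 min break → 3 h 36 min
Thu: 10:18 AM–6:01 PM = 7 h 43 min; less 20 min break → 7 h 23 min
Fri: 6:58 AM–4:21 PM = 9 h 23 min
Sat: 9:14 AM–3:24 PM = 6 h 10 min; less 30 min break → 5 h 40 min
Sun: 11:14 AM–5:03 PM = 5 h 49 min; less 20 min break → 5 h 29 min
Total: 3 h 49 min + 9 h 49 min + 3 h 36 min + 7 h 23 min + 9 h 23 min + 5 h 40 min + 5 h 29 min = 45 h 9 min.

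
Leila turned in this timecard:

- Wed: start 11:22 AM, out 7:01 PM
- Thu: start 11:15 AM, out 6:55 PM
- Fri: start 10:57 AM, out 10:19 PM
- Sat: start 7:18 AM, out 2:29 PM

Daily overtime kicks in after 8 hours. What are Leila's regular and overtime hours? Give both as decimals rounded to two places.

Wed: 11:22 AM–7:01 PM = 7 h 39 min
Thu: 11:15 AM–6:55 PM = 7 h 40 min
Fri: 10:57 AM–10:19 PM = 11 h 22 min
Sat: 7:18 AM–2:29 PM = 7 h 11 min
Wed reg 7 h 39 min / OT 0 h 0 min; Thu reg 7 h 40 min / OT 0 h 0 min; Fri reg 8 h 0 min / OT 3 h 22 min; Sat reg 7 h 11 min / OT 0 h 0 min.
Totals: regular 30 h 30 min, overtime 3 h 22 min.

Regular 30.50 hours, overtime 3.37 hours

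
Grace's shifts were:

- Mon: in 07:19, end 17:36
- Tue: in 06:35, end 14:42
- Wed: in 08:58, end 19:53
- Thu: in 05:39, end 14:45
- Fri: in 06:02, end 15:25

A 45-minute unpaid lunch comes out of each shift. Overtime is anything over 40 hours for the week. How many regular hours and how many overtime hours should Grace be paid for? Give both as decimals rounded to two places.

Mon: 07:19–17:36 = 10 h 17 min; less 45 min break → 9 h 32 min
Tue: 06:35–14:42 = 8 h 7 min; less 45 min break → 7 h 22 min
Wed: 08:58–19:53 = 10 h 55 min; less 45 min break → 10 h 10 min
Thu: 05:39–14:45 = 9 h 6 min; less 45 min break → 8 h 21 min
Fri: 06:02–15:25 = 9 h 23 min; less 45 min break → 8 h 38 min
Total worked: 44 h 3 min = 44.05 h.
Threshold 40 h → overtime 4 h 3 min, regular 40 h 0 min.

Regular 40.00 hours, overtime 4.05 hours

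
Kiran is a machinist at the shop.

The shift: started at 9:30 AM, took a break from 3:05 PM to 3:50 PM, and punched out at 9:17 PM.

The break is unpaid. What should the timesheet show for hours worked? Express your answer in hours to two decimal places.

The shift: 9:30 AM–9:17 PM = 11 h 47 min; less 45 min break → 11 h 2 min

11.03 hours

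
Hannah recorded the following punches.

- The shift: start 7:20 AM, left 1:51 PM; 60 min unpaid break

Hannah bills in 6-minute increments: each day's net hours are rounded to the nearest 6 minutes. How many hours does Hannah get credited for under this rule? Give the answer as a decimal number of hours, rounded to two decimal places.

5.50 hours

The shift: 7:20 AM–1:51 PM = 6 h 31 min − 60 min = 5 h 31 min → rounds to 5 h 30 min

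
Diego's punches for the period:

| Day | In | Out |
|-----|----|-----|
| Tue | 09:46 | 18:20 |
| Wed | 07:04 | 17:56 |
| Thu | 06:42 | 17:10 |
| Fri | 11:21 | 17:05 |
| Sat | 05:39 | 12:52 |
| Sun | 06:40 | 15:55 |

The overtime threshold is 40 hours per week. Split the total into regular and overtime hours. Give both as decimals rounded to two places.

Tue: 09:46–18:20 = 8 h 34 min
Wed: 07:04–17:56 = 10 h 52 min
Thu: 06:42–17:10 = 10 h 28 min
Fri: 11:21–17:05 = 5 h 44 min
Sat: 05:39–12:52 = 7 h 13 min
Sun: 06:40–15:55 = 9 h 15 min
Total worked: 52 h 6 min = 52.10 h.
Threshold 40 h → overtime 12 h 6 min, regular 40 h 0 min.

Regular 40.00 hours, overtime 12.10 hours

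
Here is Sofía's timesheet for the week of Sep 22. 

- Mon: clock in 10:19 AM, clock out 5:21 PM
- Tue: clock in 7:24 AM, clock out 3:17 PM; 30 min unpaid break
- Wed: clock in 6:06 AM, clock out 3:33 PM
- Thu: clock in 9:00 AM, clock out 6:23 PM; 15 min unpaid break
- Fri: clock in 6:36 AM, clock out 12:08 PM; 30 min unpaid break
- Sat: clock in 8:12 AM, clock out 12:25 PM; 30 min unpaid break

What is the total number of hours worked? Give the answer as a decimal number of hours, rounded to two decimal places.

41.75 hours

Mon: 10:19 AM–5:21 PM = 7 h 2 min
Tue: 7:24 AM–3:17 PM = 7 h 53 min; less 30 min break → 7 h 23 min
Wed: 6:06 AM–3:33 PM = 9 h 27 min
Thu: 9:00 AM–6:23 PM = 9 h 23 min; less 15 min break → 9 h 8 min
Fri: 6:36 AM–12:08 PM = 5 h 32 min; less 30 min break → 5 h 2 min
Sat: 8:12 AM–12:25 PM = 4 h 13 min; less 30 min break → 3 h 43 min
Total: 7 h 2 min + 7 h 23 min + 9 h 27 min + 9 h 8 min + 5 h 2 min + 3 h 43 min = 41 h 45 min.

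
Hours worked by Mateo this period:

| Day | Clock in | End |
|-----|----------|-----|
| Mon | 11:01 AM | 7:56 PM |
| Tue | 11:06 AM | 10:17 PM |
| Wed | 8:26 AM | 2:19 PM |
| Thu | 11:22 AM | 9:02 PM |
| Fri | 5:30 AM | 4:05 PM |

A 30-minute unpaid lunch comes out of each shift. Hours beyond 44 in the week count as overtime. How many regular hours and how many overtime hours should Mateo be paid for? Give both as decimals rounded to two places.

Regular 43.73 hours, overtime 0.00 hours

Mon: 11:01 AM–7:56 PM = 8 h 55 min; less 30 min break → 8 h 25 min
Tue: 11:06 AM–10:17 PM = 11 h 11 min; less 30 min break → 10 h 41 min
Wed: 8:26 AM–2:19 PM = 5 h 53 min; less 30 min break → 5 h 23 min
Thu: 11:22 AM–9:02 PM = 9 h 40 min; less 30 min break → 9 h 10 min
Fri: 5:30 AM–4:05 PM = 10 h 35 min; less 30 min break → 10 h 5 min
Total worked: 43 h 44 min = 43.73 h.
Threshold 44 h → overtime 0 h 0 min, regular 43 h 44 min.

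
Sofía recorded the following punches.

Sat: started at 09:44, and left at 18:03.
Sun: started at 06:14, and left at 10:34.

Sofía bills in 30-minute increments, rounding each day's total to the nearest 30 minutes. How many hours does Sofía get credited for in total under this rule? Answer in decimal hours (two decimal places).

Sat: 09:44–18:03 = 8 h 19 min → rounds to 8 h 30 min
Sun: 06:14–10:34 = 4 h 20 min → rounds to 4 h 30 min
Total credited: 13 h 0 min.

13.00 hours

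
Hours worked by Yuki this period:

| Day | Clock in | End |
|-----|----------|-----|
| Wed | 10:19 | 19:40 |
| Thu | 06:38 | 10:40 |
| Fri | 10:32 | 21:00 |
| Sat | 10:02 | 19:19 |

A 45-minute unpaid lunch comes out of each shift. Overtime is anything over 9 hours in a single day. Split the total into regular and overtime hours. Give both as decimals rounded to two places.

Wed: 10:19–19:40 = 9 h 21 min; less 45 min break → 8 h 36 min
Thu: 06:38–10:40 = 4 h 2 min; less 45 min break → 3 h 17 min
Fri: 10:32–21:00 = 10 h 28 min; less 45 min break → 9 h 43 min
Sat: 10:02–19:19 = 9 h 17 min; less 45 min break → 8 h 32 min
Wed reg 8 h 36 min / OT 0 h 0 min; Thu reg 3 h 17 min / OT 0 h 0 min; Fri reg 9 h 0 min / OT 0 h 43 min; Sat reg 8 h 32 min / OT 0 h 0 min.
Totals: regular 29 h 25 min, overtime 0 h 43 min.

Regular 29.42 hours, overtime 0.72 hours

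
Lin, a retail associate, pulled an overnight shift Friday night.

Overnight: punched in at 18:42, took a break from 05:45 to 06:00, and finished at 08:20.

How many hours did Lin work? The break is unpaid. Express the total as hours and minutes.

Overnight: 18:42 → midnight = 5 h 18 min; midnight → 08:20 = 8 h 20 min; span 13 h 38 min; less 15 min break → 13 h 23 min

13 h 23 min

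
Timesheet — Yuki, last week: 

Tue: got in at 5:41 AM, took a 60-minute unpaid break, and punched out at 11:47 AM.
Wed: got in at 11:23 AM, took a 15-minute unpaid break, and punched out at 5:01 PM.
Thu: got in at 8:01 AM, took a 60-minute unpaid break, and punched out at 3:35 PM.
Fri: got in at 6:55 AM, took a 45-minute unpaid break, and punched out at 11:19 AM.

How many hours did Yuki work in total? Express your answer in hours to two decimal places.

20.70 hours

Tue: 5:41 AM–11:47 AM = 6 h 6 min; less 60 min break → 5 h 6 min
Wed: 11:23 AM–5:01 PM = 5 h 38 min; less 15 min break → 5 h 23 min
Thu: 8:01 AM–3:35 PM = 7 h 34 min; less 60 min break → 6 h 34 min
Fri: 6:55 AM–11:19 AM = 4 h 24 min; less 45 min break → 3 h 39 min
Total: 5 h 6 min + 5 h 23 min + 6 h 34 min + 3 h 39 min = 20 h 42 min.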